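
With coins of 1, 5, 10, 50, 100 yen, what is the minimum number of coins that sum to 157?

5

Use the largest denomination that fits, subtract, and repeat.
157 = 1×100 + 1×50 + 1×5 + 2×1
Total coins = 1 + 1 + 1 + 2 = 5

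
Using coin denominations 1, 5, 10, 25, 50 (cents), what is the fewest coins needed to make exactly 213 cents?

8

213 = 4×50 + 1×10 + 3×1
Total coins = 4 + 1 + 3 = 8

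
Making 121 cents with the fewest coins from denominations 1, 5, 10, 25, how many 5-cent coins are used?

Greedy: take as many of the largest coin as possible, then repeat with the remainder.
121 = 4×25 + 2×10 + 1×1
Count of 5: 0

0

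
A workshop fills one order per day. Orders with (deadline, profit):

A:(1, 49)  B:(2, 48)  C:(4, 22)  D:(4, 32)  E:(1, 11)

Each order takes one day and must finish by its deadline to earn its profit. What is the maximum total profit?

Profit order: A=49 B=48 D=32 C=22 E=11
Assign: A→slot 1, B→slot 2, D→slot 4, C→slot 3, E skipped.
Slots: [1:A] [2:B] [3:C] [4:D]
Profit = 49 + 48 + 22 + 32 = 151

151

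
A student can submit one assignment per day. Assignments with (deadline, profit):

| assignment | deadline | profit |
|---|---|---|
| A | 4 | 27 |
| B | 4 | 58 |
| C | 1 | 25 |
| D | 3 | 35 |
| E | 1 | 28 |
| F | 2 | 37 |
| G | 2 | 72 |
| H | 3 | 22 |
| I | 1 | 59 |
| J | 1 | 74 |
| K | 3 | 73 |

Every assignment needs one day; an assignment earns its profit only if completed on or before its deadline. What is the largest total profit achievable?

Take jobs in profit order; each goes to the latest open slot no later than its deadline.
Profit order: J=74 K=73 G=72 I=59 B=58 F=37 D=35 E=28 A=27 C=25 H=22
Assign: J→slot 1, K→slot 3, G→slot 2, I skipped, B→slot 4, F skipped, D skipped, E skipped, A skipped, C skipped, H skipped.
Slots: [1:J] [2:G] [3:K] [4:B]
Profit = 74 + 72 + 73 + 58 = 277

277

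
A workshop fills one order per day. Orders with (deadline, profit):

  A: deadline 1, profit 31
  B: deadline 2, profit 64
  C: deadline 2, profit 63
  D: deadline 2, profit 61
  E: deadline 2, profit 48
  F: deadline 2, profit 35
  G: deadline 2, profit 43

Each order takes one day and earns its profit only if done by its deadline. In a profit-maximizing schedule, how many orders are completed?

2

Profit order: B=64 C=63 D=61 E=48 G=43 F=35 A=31
Assign: B→slot 2, C→slot 1, D skipped, E skipped, G skipped, F skipped, A skipped.
Slots: [1:C] [2:B]
2 of 7 scheduled.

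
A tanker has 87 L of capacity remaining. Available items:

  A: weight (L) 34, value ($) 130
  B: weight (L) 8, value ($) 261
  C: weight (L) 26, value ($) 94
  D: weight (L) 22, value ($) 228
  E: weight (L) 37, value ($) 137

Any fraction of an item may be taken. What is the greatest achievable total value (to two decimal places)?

Sort by value per unit weight and fill in that order.
Ratios (sorted): B 32.62, D 10.36, A 3.82, E 3.70, C 3.62
take B (8 @ 261); take D (22 @ 228); take A (34 @ 130); take 23/37 of E → 85.16. Capacity used 87/87.
Total value = 704.16

704.16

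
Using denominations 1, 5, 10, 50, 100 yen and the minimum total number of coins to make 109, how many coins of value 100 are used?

1

Use the largest denomination that fits, subtract, and repeat.
109 − 1×100→9 − 1×5→4 − 4×1→0
Count of 100: 1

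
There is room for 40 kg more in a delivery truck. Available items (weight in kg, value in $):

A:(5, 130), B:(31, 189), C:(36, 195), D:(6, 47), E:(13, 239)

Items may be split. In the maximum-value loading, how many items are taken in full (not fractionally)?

Sort by value per unit weight and fill in that order.
Order: A (130/5=26.00) > E (239/13=18.38) > D (47/6=7.83) > B (189/31=6.10) > C (195/36=5.42)
Fill: take A (5 @ 130) → take E (13 @ 239) → take D (6 @ 47) → take 16/31 of B → 97.55; 40/40 used.
3 item(s) taken whole; one partial (take 16/31 of B).

3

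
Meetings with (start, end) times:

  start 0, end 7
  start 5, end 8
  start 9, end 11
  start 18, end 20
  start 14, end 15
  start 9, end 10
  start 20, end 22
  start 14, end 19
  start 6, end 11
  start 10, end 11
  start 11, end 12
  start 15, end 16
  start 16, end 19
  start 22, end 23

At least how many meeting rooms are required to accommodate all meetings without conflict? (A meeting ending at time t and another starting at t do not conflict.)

Count concurrent intervals with a sweep; the peak is the room count.
starts: [0, 5, 6, 9, 9, 10, 11, 14, 14, 15, 16, 18, 20, 22]
ends:   [7, 8, 10, 11, 11, 11, 12, 15, 16, 19, 19, 20, 22, 23]
s0→1 s5→2 s6→3  — peak 3.

3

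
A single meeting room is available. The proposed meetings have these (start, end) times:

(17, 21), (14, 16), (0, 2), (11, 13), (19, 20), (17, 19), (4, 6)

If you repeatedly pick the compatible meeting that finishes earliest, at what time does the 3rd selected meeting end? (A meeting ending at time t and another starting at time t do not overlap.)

Order by finish time; keep every interval that doesn't clash with the previous kept one.
By end time: (0,2), (4,6), (11,13), (14,16), (17,19), (19,20), (17,21).
Pick (0,2); next start ≥ 2 → (4,6); next start ≥ 6 → (11,13); next start ≥ 13 → (14,16); next start ≥ 16 → (17,19); next start ≥ 19 → (19,20).
Selected: (0,2) (4,6) (11,13) (14,16) (17,19) (19,20)

13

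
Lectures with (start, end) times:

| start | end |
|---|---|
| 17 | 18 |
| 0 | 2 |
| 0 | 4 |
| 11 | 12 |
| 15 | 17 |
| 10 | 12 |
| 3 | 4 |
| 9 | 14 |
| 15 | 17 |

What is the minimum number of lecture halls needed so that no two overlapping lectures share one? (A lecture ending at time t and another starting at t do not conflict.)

3

The answer is the maximum number of intervals overlapping at any instant.
Events (time:±→running): 0:+→1 0:+→2 2:-→1 3:+→2 4:-→1 4:-→0 9:+→1 10:+→2 11:+→3 … peak 3.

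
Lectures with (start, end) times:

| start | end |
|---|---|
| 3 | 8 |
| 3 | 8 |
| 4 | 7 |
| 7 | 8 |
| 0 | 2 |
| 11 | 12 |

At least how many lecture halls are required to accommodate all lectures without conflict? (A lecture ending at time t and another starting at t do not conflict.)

3

Events (time:±→running): 0:+→1 2:-→0 3:+→1 3:+→2 4:+→3 … peak 3.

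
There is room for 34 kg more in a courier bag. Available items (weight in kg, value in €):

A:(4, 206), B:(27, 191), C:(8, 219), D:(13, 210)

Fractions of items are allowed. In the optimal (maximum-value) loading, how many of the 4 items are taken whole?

3

Order: A (206/4=51.50) > C (219/8=27.38) > D (210/13=16.15) > B (191/27=7.07)
Fill: take A (4 @ 206) → take C (8 @ 219) → take D (13 @ 210) → take 9/27 of B → 63.67; 34/34 used.
3 item(s) taken whole; one partial (take 9/27 of B).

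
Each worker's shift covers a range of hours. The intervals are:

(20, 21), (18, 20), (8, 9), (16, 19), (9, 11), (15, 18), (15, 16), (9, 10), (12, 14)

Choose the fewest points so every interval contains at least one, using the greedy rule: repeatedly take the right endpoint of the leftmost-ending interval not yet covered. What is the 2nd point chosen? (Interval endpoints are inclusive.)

Process intervals by earliest right end; each time one isn't hit yet, stab at its right endpoint.
Sorted: [8,9] [9,10] [9,11] [12,14] [15,16] [15,18] [16,19] [18,20] [20,21]
{[8,9],[9,10],[9,11]} hit by 9; {[12,14]} hit by 14; {[15,16],[15,18],[16,19]} hit by 16; {[18,20],[20,21]} hit by 20.
Points: 9, 14, 16, 20 (4 total).

14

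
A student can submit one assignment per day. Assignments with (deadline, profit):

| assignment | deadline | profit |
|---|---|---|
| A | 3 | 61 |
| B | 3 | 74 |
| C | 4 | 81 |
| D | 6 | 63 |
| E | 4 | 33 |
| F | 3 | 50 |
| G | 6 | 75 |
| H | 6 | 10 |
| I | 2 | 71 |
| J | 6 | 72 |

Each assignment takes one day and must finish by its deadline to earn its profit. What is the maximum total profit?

436

By profit: C(d4,81), G(d6,75), B(d3,74), J(d6,72), I(d2,71), D(d6,63), A(d3,61), F(d3,50), E(d4,33), H(d6,10)
C→slot 4; G→slot 6; B→slot 3; J→slot 5; I→slot 2; D→slot 1; A skipped; F skipped; E skipped; H skipped.
Profit = 63 + 71 + 74 + 81 + 72 + 75 = 436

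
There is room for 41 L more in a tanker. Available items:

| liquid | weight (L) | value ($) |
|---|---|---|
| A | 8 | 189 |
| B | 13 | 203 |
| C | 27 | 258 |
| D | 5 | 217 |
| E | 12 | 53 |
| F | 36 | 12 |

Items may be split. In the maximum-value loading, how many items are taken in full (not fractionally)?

Sort by value per unit weight and fill in that order.
Ratios (sorted): D 43.40, A 23.62, B 15.62, C 9.56, E 4.42, F 0.33
take D (5 @ 217); take A (8 @ 189); take B (13 @ 203); take 15/27 of C → 143.33. Capacity used 41/41.
3 item(s) taken whole; one partial (take 15/27 of C).

3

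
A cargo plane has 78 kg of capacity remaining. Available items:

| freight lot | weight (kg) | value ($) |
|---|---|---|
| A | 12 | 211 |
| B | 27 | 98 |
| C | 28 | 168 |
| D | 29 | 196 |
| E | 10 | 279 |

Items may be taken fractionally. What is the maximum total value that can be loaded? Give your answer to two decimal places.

848.00

Sort by value per unit weight and fill in that order.
Ratios (sorted): E 27.90, A 17.58, D 6.76, C 6.00, B 3.63
take E (10 @ 279); take A (12 @ 211); take D (29 @ 196); take 27/28 of C → 162.00. Capacity used 78/78.
Total value = 848.00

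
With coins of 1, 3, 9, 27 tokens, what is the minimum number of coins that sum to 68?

6

68 = 2×27 + 1×9 + 1×3 + 2×1
Total coins = 2 + 1 + 1 + 2 = 6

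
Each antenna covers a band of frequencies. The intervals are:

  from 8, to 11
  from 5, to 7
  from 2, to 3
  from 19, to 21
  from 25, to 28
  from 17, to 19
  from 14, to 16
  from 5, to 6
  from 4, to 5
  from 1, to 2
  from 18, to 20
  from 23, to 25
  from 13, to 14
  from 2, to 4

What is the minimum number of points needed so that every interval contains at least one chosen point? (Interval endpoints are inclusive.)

6

Sort by right endpoint; whenever an interval is uncovered, place a point at its right end.
Sorted: [1,2] [2,3] [2,4] [4,5] [5,6] [5,7] [8,11] [13,14] [14,16] [17,19] [18,20] [19,21] [23,25] [25,28]
{[1,2],[2,3],[2,4]} hit by 2; {[4,5],[5,6],[5,7]} hit by 5; {[8,11]} hit by 11; {[13,14],[14,16]} hit by 14; {[17,19],[18,20],[19,21]} hit by 19; {[23,25],[25,28]} hit by 25.
Points: 2, 5, 11, 14, 19, 25 (6 total).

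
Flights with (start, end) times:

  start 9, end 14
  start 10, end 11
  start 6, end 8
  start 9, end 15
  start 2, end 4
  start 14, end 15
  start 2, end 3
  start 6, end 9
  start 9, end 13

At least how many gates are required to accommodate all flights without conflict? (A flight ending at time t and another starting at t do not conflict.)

4

Count concurrent intervals with a sweep; the peak is the room count.
Events (time:±→running): 2:+→1 2:+→2 3:-→1 4:-→0 6:+→1 6:+→2 8:-→1 9:-→0 9:+→1 9:+→2 9:+→3 10:+→4 … peak 4.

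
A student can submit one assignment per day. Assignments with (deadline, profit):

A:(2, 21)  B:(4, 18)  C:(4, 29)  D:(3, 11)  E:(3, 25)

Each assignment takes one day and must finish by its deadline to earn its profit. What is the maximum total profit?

Sort by profit descending; place each in the latest free slot ≤ its deadline.
Profit order: C=29 E=25 A=21 B=18 D=11
Assign: C→slot 4, E→slot 3, A→slot 2, B→slot 1, D skipped.
Slots: [1:B] [2:A] [3:E] [4:C]
Profit = 18 + 21 + 25 + 29 = 93

93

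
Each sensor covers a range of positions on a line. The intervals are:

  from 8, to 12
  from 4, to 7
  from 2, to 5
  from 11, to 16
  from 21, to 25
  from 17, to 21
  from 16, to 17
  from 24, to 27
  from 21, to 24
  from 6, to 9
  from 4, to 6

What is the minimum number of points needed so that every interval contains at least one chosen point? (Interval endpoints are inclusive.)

Sorted: [2,5] [4,6] [4,7] [6,9] [8,12] [11,16] [16,17] [17,21] [21,24] [21,25] [24,27]
{[2,5],[4,6],[4,7]} hit by 5; {[6,9],[8,12]} hit by 9; {[11,16],[16,17]} hit by 16; {[17,21],[21,24],[21,25]} hit by 21; {[24,27]} hit by 27.
Points: 5, 9, 16, 21, 27 (5 total).

5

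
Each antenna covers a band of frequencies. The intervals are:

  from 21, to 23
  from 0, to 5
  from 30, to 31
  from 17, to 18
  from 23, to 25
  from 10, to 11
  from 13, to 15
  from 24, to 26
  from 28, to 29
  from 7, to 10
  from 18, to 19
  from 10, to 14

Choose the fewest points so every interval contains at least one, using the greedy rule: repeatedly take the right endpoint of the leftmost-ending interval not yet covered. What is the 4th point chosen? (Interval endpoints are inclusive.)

Process intervals by earliest right end; each time one isn't hit yet, stab at its right endpoint.
Sorted: [0,5] [7,10] [10,11] [10,14] [13,15] [17,18] [18,19] [21,23] [23,25] [24,26] [28,29] [30,31]
{[0,5]} hit by 5; {[7,10],[10,11],[10,14]} hit by 10; {[13,15]} hit by 15; {[17,18],[18,19]} hit by 18; {[21,23],[23,25]} hit by 23; {[24,26]} hit by 26; {[28,29]} hit by 29; {[30,31]} hit by 31.
Points: 5, 10, 15, 18, 23, 26, 29, 31 (8 total).

18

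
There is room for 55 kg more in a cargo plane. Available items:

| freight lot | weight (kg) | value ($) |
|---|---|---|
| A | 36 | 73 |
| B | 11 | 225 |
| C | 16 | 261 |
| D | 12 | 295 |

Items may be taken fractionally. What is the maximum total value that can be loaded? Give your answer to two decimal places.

Greedy by value/weight ratio, highest first.
Order: D (295/12=24.58) > B (225/11=20.45) > C (261/16=16.31) > A (73/36=2.03)
Fill: take D (12 @ 295) → take B (11 @ 225) → take C (16 @ 261) → take 16/36 of A → 32.44; 55/55 used.
Total value = 813.44

813.44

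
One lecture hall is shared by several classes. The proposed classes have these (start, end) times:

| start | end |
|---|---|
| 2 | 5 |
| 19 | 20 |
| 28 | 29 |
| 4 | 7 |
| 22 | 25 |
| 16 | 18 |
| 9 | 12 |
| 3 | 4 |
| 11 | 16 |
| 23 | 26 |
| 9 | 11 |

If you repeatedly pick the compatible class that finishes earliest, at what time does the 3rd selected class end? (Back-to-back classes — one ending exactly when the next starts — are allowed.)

By end time: (3,4), (2,5), (4,7), (9,11), (9,12), (11,16), (16,18), (19,20), (22,25), (23,26), (28,29).
Pick (3,4); next start ≥ 4 → (4,7); next start ≥ 7 → (9,11); next start ≥ 11 → (11,16); next start ≥ 16 → (16,18); next start ≥ 18 → (19,20); next start ≥ 20 → (22,25); next start ≥ 25 → (28,29).
Selected: (3,4) (4,7) (9,11) (11,16) (16,18) (19,20) (22,25) (28,29)

11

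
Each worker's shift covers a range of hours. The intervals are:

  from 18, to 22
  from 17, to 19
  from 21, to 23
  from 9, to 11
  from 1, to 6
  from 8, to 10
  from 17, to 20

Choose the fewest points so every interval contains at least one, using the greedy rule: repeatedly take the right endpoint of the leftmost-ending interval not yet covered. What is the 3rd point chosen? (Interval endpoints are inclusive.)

Process intervals by earliest right end; each time one isn't hit yet, stab at its right endpoint.
Sorted: [1,6] [8,10] [9,11] [17,19] [17,20] [18,22] [21,23]
{[1,6]} hit by 6; {[8,10],[9,11]} hit by 10; {[17,19],[17,20],[18,22]} hit by 19; {[21,23]} hit by 23.
Points: 6, 10, 19, 23 (4 total).

19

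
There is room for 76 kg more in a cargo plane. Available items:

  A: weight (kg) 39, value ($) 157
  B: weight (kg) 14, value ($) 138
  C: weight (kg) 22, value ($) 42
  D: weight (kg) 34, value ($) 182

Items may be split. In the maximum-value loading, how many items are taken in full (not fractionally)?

Greedy by value/weight ratio, highest first.
Ratios (sorted): B 9.86, D 5.35, A 4.03, C 1.91
take B (14 @ 138); take D (34 @ 182); take 28/39 of A → 112.72. Capacity used 76/76.
2 item(s) taken whole; one partial (take 28/39 of A).

2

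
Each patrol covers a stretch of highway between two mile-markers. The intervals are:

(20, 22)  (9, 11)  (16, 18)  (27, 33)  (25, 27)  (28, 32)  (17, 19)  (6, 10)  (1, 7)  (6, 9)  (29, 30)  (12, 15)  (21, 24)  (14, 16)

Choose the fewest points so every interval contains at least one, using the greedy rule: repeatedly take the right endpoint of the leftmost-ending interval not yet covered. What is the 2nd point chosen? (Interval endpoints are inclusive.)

Process intervals by earliest right end; each time one isn't hit yet, stab at its right endpoint.
By right end: [1,7]  [6,9]  [6,10]  [9,11]  [12,15]  [14,16]  [16,18]  [17,19]  [20,22]  [21,24]  [25,27]  [29,30]  [28,32]  [27,33]
[1,7] uncovered → point at 7; [9,11] uncovered → point at 11; [12,15] uncovered → point at 15; [16,18] uncovered → point at 18; [20,22] uncovered → point at 22; [25,27] uncovered → point at 27; [29,30] uncovered → point at 30.
Points: 7, 11, 15, 18, 22, 27, 30 (7 total).

11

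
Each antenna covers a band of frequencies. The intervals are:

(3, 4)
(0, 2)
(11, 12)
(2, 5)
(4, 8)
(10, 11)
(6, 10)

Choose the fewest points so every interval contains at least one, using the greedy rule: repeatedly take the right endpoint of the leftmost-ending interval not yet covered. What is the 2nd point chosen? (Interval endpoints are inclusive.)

Sort by right endpoint; whenever an interval is uncovered, place a point at its right end.
Sorted: [0,2] [3,4] [2,5] [4,8] [6,10] [10,11] [11,12]
{[0,2]} hit by 2; {[3,4],[2,5],[4,8]} hit by 4; {[6,10],[10,11]} hit by 10; {[11,12]} hit by 12.
Points: 2, 4, 10, 12 (4 total).

4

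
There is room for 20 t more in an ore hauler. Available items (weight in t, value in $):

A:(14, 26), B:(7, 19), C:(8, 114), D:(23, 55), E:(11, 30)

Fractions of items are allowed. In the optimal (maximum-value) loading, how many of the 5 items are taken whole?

2

Greedy by value/weight ratio, highest first.
Order: C (114/8=14.25) > E (30/11=2.73) > B (19/7=2.71) > D (55/23=2.39) > A (26/14=1.86)
Fill: take C (8 @ 114) → take E (11 @ 30) → take 1/7 of B → 2.71; 20/20 used.
2 item(s) taken whole; one partial (take 1/7 of B).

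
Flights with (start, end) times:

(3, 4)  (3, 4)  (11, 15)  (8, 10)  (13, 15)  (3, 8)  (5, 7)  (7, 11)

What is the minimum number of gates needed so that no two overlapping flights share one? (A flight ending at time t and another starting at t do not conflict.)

3

starts: [3, 3, 3, 5, 7, 8, 11, 13]
ends:   [4, 4, 7, 8, 10, 11, 15, 15]
s3→1 s3→2 s3→3  — peak 3.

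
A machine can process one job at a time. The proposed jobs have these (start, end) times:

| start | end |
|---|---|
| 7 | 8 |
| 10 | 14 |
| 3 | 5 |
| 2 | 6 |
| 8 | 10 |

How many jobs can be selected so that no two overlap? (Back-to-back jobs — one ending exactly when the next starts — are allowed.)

4

Greedy by earliest finish: after sorting by end time, pick each interval compatible with the last pick.
By end time: (3,5), (2,6), (7,8), (8,10), (10,14).
Pick (3,5); next start ≥ 5 → (7,8); next start ≥ 8 → (8,10); next start ≥ 10 → (10,14).
Selected 4 jobs.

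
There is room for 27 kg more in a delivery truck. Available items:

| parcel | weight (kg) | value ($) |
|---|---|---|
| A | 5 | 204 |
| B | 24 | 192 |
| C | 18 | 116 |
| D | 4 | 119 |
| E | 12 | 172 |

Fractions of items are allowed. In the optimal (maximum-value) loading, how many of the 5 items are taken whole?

3

Order: A (204/5=40.80) > D (119/4=29.75) > E (172/12=14.33) > B (192/24=8.00) > C (116/18=6.44)
Fill: take A (5 @ 204) → take D (4 @ 119) → take E (12 @ 172) → take 6/24 of B → 48.00; 27/27 used.
3 item(s) taken whole; one partial (take 6/24 of B).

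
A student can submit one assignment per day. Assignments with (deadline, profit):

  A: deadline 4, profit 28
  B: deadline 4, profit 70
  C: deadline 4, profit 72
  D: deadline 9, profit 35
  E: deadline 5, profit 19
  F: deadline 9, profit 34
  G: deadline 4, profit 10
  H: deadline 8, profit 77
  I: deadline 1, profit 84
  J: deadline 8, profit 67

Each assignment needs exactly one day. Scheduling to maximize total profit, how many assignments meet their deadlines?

By profit: I(d1,84), H(d8,77), C(d4,72), B(d4,70), J(d8,67), D(d9,35), F(d9,34), A(d4,28), E(d5,19), G(d4,10)
I→slot 1; H→slot 8; C→slot 4; B→slot 3; J→slot 7; D→slot 9; F→slot 6; A→slot 2; E→slot 5; G skipped.
9 of 10 scheduled.

9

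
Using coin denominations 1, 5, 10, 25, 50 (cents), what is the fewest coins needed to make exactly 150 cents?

3

Greedy: take as many of the largest coin as possible, then repeat with the remainder.
150 = 3×50
Total coins = 3 = 3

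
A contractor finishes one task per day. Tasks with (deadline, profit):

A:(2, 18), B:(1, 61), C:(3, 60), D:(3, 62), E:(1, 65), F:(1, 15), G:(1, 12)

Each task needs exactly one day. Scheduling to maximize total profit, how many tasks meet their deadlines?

3

Take jobs in profit order; each goes to the latest open slot no later than its deadline.
By profit: E(d1,65), D(d3,62), B(d1,61), C(d3,60), A(d2,18), F(d1,15), G(d1,12)
E→slot 1; D→slot 3; B skipped; C→slot 2; A skipped; F skipped; G skipped.
3 of 7 scheduled.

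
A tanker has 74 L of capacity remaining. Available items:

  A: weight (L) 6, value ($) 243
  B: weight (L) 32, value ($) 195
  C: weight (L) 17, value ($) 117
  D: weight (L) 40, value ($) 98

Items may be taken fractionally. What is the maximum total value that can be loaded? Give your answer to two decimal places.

Ratios (sorted): A 40.50, C 6.88, B 6.09, D 2.45
take A (6 @ 243); take C (17 @ 117); take B (32 @ 195); take 19/40 of D → 46.55. Capacity used 74/74.
Total value = 601.55

601.55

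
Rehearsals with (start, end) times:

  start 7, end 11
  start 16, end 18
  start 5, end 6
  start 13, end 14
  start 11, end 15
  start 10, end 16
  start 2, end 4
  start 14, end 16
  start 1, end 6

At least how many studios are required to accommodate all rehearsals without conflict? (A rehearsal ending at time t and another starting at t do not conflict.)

3

starts: [1, 2, 5, 7, 10, 11, 13, 14, 16]
ends:   [4, 6, 6, 11, 14, 15, 16, 16, 18]
s1→1 s2→2 e4→1 s5→2 e6→1 e6→0 s7→1 s10→2 e11→1 s11→2 s13→3  — peak 3.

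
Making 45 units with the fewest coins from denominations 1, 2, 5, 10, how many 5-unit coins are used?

45 − 4×10→5 − 1×5→0
Count of 5: 1

1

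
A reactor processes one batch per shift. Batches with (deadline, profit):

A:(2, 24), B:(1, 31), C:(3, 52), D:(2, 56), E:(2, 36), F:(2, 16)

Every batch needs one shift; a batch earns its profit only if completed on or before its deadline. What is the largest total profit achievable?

Take jobs in profit order; each goes to the latest open slot no later than its deadline.
By profit: D(d2,56), C(d3,52), E(d2,36), B(d1,31), A(d2,24), F(d2,16)
D→slot 2; C→slot 3; E→slot 1; B skipped; A skipped; F skipped.
Profit = 36 + 56 + 52 = 144

144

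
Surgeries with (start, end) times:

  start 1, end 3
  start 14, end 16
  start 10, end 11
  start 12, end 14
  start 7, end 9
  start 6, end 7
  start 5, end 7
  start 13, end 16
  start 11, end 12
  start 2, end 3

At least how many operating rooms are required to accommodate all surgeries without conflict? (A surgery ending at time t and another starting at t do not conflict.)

2

Count concurrent intervals with a sweep; the peak is the room count.
starts: [1, 2, 5, 6, 7, 10, 11, 12, 13, 14]
ends:   [3, 3, 7, 7, 9, 11, 12, 14, 16, 16]
s1→1 s2→2  — peak 2.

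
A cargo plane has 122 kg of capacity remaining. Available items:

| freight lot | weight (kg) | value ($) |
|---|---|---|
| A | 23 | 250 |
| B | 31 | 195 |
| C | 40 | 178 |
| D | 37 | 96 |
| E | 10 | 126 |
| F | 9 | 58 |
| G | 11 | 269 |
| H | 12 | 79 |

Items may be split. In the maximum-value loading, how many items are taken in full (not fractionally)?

6

Order: G (269/11=24.45) > E (126/10=12.60) > A (250/23=10.87) > H (79/12=6.58) > F (58/9=6.44) > B (195/31=6.29) > C (178/40=4.45) > D (96/37=2.59)
Fill: take G (11 @ 269) → take E (10 @ 126) → take A (23 @ 250) → take H (12 @ 79) → take F (9 @ 58) → take B (31 @ 195) → take 26/40 of C → 115.70; 122/122 used.
6 item(s) taken whole; one partial (take 26/40 of C).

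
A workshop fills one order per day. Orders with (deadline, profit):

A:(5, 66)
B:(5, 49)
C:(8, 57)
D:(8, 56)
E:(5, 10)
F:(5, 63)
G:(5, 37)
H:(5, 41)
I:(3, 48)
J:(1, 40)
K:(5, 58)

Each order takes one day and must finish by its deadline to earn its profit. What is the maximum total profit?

Sort by profit descending; place each in the latest free slot ≤ its deadline.
Profit order: A=66 F=63 K=58 C=57 D=56 B=49 I=48 H=41 J=40 G=37 E=10
Assign: A→slot 5, F→slot 4, K→slot 3, C→slot 8, D→slot 7, B→slot 2, I→slot 1, H skipped, J skipped, G skipped, E skipped.
Slots: [1:I] [2:B] [3:K] [4:F] [5:A] [7:D] [8:C]
Profit = 48 + 49 + 58 + 63 + 66 + 56 + 57 = 397

397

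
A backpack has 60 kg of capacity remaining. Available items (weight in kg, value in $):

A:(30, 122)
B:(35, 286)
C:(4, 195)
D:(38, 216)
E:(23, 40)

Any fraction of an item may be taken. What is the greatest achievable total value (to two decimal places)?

Sort by value per unit weight and fill in that order.
Ratios (sorted): C 48.75, B 8.17, D 5.68, A 4.07, E 1.74
take C (4 @ 195); take B (35 @ 286); take 21/38 of D → 119.37. Capacity used 60/60.
Total value = 600.37

600.37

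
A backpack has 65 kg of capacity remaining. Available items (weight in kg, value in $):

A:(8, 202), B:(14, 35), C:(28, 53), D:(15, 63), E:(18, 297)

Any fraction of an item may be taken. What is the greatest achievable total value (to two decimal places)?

Greedy by value/weight ratio, highest first.
Ratios (sorted): A 25.25, E 16.50, D 4.20, B 2.50, C 1.89
take A (8 @ 202); take E (18 @ 297); take D (15 @ 63); take B (14 @ 35); take 10/28 of C → 18.93. Capacity used 65/65.
Total value = 615.93

615.93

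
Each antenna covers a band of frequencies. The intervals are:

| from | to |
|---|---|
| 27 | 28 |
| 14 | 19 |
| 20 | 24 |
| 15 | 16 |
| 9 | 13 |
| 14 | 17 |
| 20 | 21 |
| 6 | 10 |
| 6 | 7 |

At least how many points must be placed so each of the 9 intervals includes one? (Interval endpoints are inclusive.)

5

Sort by right endpoint; whenever an interval is uncovered, place a point at its right end.
By right end: [6,7]  [6,10]  [9,13]  [15,16]  [14,17]  [14,19]  [20,21]  [20,24]  [27,28]
[6,7] uncovered → point at 7; [9,13] uncovered → point at 13; [15,16] uncovered → point at 16; [20,21] uncovered → point at 21; [27,28] uncovered → point at 28.
Points: 7, 13, 16, 21, 28 (5 total).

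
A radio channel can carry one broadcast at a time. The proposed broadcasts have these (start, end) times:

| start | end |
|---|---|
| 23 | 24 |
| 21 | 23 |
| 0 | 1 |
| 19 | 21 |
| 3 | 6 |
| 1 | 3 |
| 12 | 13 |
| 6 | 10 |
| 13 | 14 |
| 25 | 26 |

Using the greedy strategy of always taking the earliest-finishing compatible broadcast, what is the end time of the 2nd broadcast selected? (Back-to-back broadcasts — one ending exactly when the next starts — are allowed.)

Order by finish time; keep every interval that doesn't clash with the previous kept one.
Sorted by end: (0,1)  (1,3)  (3,6)  (6,10)  (12,13)  (13,14)  (19,21)  (21,23)  (23,24)  (25,26)
take (0,1); take (1,3); take (3,6); take (6,10); take (12,13); take (13,14); take (19,21); take (21,23); take (23,24); take (25,26).
Selected: (0,1) (1,3) (3,6) (6,10) (12,13) (13,14) (19,21) (21,23) (23,24) (25,26)

3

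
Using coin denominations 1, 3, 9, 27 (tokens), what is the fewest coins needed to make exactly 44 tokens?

Greedy: take as many of the largest coin as possible, then repeat with the remainder.
44 = 1×27 + 1×9 + 2×3 + 2×1
Total coins = 1 + 1 + 2 + 2 = 6

6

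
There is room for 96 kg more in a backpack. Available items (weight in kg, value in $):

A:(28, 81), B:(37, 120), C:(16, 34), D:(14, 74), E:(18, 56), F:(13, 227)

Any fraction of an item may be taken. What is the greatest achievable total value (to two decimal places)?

Sort by value per unit weight and fill in that order.
Ratios (sorted): F 17.46, D 5.29, B 3.24, E 3.11, A 2.89, C 2.12
take F (13 @ 227); take D (14 @ 74); take B (37 @ 120); take E (18 @ 56); take 14/28 of A → 40.50. Capacity used 96/96.
Total value = 517.50

517.50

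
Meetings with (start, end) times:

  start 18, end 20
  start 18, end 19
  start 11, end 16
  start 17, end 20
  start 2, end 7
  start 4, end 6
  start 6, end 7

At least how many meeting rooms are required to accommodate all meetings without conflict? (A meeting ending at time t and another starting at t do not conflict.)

Count concurrent intervals with a sweep; the peak is the room count.
starts: [2, 4, 6, 11, 17, 18, 18]
ends:   [6, 7, 7, 16, 19, 20, 20]
s2→1 s4→2 e6→1 s6→2 e7→1 e7→0 s11→1 e16→0 s17→1 s18→2 s18→3  — peak 3.

3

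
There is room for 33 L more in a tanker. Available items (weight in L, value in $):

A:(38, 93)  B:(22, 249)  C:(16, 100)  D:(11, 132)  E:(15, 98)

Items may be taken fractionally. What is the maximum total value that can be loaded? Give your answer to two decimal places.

Order: D (132/11=12.00) > B (249/22=11.32) > E (98/15=6.53) > C (100/16=6.25) > A (93/38=2.45)
Fill: take D (11 @ 132) → take B (22 @ 249); 33/33 used.
Total value = 381.00

381.00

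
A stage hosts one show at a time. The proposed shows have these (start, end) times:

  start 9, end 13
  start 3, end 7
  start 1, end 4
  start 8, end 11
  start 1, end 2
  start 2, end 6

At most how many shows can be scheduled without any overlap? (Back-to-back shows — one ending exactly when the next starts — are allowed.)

3

Order by finish time; keep every interval that doesn't clash with the previous kept one.
By end time: (1,2), (1,4), (2,6), (3,7), (8,11), (9,13).
Pick (1,2); next start ≥ 2 → (2,6); next start ≥ 6 → (8,11).
Selected 3 shows.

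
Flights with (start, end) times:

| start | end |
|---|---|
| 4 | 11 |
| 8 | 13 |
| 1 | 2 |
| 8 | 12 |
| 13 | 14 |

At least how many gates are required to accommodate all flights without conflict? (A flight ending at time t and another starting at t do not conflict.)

3

starts: [1, 4, 8, 8, 13]
ends:   [2, 11, 12, 13, 14]
s1→1 e2→0 s4→1 s8→2 s8→3  — peak 3.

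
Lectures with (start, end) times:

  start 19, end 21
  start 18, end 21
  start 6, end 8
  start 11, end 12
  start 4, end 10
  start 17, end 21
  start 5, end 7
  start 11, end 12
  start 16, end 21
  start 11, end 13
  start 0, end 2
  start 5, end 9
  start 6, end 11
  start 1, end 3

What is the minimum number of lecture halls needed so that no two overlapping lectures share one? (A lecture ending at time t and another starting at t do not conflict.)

5

starts: [0, 1, 4, 5, 5, 6, 6, 11, 11, 11, 16, 17, 18, 19]
ends:   [2, 3, 7, 8, 9, 10, 11, 12, 12, 13, 21, 21, 21, 21]
s0→1 s1→2 e2→1 e3→0 s4→1 s5→2 s5→3 s6→4 s6→5  — peak 5.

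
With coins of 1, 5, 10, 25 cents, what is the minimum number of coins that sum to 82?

6

82 = 3×25 + 1×5 + 2×1
Total coins = 3 + 1 + 2 = 6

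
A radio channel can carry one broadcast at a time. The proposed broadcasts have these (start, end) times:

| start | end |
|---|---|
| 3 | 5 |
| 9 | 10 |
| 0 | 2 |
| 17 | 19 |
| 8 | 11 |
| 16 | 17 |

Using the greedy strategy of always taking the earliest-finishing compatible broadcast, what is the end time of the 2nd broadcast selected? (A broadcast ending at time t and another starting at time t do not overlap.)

Sort by end time and greedily take each interval whose start is ≥ the last chosen end.
By end time: (0,2), (3,5), (9,10), (8,11), (16,17), (17,19).
Pick (0,2); next start ≥ 2 → (3,5); next start ≥ 5 → (9,10); next start ≥ 10 → (16,17); next start ≥ 17 → (17,19).
Selected: (0,2) (3,5) (9,10) (16,17) (17,19)

5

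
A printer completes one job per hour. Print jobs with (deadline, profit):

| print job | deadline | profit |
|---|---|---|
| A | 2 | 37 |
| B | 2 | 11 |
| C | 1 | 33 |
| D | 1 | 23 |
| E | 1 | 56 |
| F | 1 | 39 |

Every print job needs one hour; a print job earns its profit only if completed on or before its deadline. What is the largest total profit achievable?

93

Sort by profit descending; place each in the latest free slot ≤ its deadline.
Profit order: E=56 F=39 A=37 C=33 D=23 B=11
Assign: E→slot 1, F skipped, A→slot 2, C skipped, D skipped, B skipped.
Slots: [1:E] [2:A]
Profit = 56 + 37 = 93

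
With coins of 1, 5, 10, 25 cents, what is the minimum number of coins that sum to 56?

4

56 = 2×25 + 1×5 + 1×1
Total coins = 2 + 1 + 1 = 4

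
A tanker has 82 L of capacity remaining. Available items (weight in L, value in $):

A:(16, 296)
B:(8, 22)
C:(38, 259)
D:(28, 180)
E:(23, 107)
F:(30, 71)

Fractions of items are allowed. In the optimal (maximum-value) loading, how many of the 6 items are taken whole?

Sort by value per unit weight and fill in that order.
Ratios (sorted): A 18.50, C 6.82, D 6.43, E 4.65, B 2.75, F 2.37
take A (16 @ 296); take C (38 @ 259); take D (28 @ 180). Capacity used 82/82.
3 item(s) taken whole.

3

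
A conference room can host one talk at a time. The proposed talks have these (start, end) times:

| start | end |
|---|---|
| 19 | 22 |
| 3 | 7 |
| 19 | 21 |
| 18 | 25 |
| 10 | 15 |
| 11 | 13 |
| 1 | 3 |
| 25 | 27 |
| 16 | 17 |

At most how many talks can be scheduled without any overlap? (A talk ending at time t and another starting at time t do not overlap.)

6

Greedy by earliest finish: after sorting by end time, pick each interval compatible with the last pick.
Sorted by end: (1,3)  (3,7)  (11,13)  (10,15)  (16,17)  (19,21)  (19,22)  (18,25)  (25,27)
take (1,3); take (3,7); take (11,13); take (16,17); take (19,21); take (25,27).
Selected 6 talks.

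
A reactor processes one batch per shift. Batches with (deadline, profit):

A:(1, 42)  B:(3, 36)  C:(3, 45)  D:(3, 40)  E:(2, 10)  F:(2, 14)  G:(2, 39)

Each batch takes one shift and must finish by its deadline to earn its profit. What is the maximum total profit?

127

Take jobs in profit order; each goes to the latest open slot no later than its deadline.
Profit order: C=45 A=42 D=40 G=39 B=36 F=14 E=10
Assign: C→slot 3, A→slot 1, D→slot 2, G skipped, B skipped, F skipped, E skipped.
Slots: [1:A] [2:D] [3:C]
Profit = 42 + 40 + 45 = 127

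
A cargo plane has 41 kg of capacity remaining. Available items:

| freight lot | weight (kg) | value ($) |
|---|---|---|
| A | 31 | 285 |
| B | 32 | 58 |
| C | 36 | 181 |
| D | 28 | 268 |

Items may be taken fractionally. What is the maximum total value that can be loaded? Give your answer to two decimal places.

387.52

Order: D (268/28=9.57) > A (285/31=9.19) > C (181/36=5.03) > B (58/32=1.81)
Fill: take D (28 @ 268) → take 13/31 of A → 119.52; 41/41 used.
Total value = 387.52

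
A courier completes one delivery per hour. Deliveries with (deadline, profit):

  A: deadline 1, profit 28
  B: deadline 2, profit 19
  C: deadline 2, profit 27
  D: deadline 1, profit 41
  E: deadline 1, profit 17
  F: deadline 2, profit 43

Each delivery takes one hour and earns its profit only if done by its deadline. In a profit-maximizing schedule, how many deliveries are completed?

Sort by profit descending; place each in the latest free slot ≤ its deadline.
Profit order: F=43 D=41 A=28 C=27 B=19 E=17
Assign: F→slot 2, D→slot 1, A skipped, C skipped, B skipped, E skipped.
Slots: [1:D] [2:F]
2 of 6 scheduled.

2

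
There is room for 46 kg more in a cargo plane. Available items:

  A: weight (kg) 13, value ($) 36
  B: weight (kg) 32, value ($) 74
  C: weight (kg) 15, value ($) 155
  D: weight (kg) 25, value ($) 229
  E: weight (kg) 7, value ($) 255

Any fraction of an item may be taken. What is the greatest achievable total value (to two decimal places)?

629.84

Greedy by value/weight ratio, highest first.
Order: E (255/7=36.43) > C (155/15=10.33) > D (229/25=9.16) > A (36/13=2.77) > B (74/32=2.31)
Fill: take E (7 @ 255) → take C (15 @ 155) → take 24/25 of D → 219.84; 46/46 used.
Total value = 629.84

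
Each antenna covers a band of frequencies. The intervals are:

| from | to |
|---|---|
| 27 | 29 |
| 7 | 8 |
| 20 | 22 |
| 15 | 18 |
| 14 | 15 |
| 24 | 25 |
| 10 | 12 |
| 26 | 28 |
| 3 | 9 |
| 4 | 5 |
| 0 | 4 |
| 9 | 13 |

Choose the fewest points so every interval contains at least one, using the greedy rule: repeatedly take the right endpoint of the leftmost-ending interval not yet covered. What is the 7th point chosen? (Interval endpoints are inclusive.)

Sort by right endpoint; whenever an interval is uncovered, place a point at its right end.
By right end: [0,4]  [4,5]  [7,8]  [3,9]  [10,12]  [9,13]  [14,15]  [15,18]  [20,22]  [24,25]  [26,28]  [27,29]
[0,4] uncovered → point at 4; [7,8] uncovered → point at 8; [10,12] uncovered → point at 12; [14,15] uncovered → point at 15; [20,22] uncovered → point at 22; [24,25] uncovered → point at 25; [26,28] uncovered → point at 28.
Points: 4, 8, 12, 15, 22, 25, 28 (7 total).

28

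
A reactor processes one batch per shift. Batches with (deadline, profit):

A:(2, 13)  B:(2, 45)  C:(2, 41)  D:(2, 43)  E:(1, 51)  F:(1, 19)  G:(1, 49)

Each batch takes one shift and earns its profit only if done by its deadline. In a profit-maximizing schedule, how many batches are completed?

Sort by profit descending; place each in the latest free slot ≤ its deadline.
Profit order: E=51 G=49 B=45 D=43 C=41 F=19 A=13
Assign: E→slot 1, G skipped, B→slot 2, D skipped, C skipped, F skipped, A skipped.
Slots: [1:E] [2:B]
2 of 7 scheduled.

2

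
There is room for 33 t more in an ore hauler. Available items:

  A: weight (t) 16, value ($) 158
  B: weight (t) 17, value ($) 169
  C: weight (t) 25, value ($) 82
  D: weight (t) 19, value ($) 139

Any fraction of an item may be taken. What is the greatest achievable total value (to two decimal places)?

Sort by value per unit weight and fill in that order.
Order: B (169/17=9.94) > A (158/16=9.88) > D (139/19=7.32) > C (82/25=3.28)
Fill: take B (17 @ 169) → take A (16 @ 158); 33/33 used.
Total value = 327.00

327.00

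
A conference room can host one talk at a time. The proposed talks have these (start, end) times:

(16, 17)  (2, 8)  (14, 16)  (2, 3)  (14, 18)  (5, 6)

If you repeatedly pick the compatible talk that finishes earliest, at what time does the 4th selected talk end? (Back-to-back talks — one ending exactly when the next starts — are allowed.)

17

Greedy by earliest finish: after sorting by end time, pick each interval compatible with the last pick.
By end time: (2,3), (5,6), (2,8), (14,16), (16,17), (14,18).
Pick (2,3); next start ≥ 3 → (5,6); next start ≥ 6 → (14,16); next start ≥ 16 → (16,17).
Selected: (2,3) (5,6) (14,16) (16,17)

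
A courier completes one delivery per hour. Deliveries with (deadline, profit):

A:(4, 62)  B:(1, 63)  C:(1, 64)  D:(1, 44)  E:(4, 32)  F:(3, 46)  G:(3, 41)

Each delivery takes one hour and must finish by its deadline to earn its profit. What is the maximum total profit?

213

Take jobs in profit order; each goes to the latest open slot no later than its deadline.
Profit order: C=64 B=63 A=62 F=46 D=44 G=41 E=32
Assign: C→slot 1, B skipped, A→slot 4, F→slot 3, D skipped, G→slot 2, E skipped.
Slots: [1:C] [2:G] [3:F] [4:A]
Profit = 64 + 41 + 46 + 62 = 213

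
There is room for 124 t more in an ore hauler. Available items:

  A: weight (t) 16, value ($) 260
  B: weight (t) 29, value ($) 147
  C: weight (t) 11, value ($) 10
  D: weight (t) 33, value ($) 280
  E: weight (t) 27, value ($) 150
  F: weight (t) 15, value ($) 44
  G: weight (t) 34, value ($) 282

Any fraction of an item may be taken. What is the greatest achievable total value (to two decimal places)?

Greedy by value/weight ratio, highest first.
Order: A (260/16=16.25) > D (280/33=8.48) > G (282/34=8.29) > E (150/27=5.56) > B (147/29=5.07) > F (44/15=2.93) > C (10/11=0.91)
Fill: take A (16 @ 260) → take D (33 @ 280) → take G (34 @ 282) → take E (27 @ 150) → take 14/29 of B → 70.97; 124/124 used.
Total value = 1042.97

1042.97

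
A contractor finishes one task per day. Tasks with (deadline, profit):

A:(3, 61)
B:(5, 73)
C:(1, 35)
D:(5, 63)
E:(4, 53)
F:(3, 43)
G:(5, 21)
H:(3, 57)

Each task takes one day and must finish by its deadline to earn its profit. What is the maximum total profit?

Profit order: B=73 D=63 A=61 H=57 E=53 F=43 C=35 G=21
Assign: B→slot 5, D→slot 4, A→slot 3, H→slot 2, E→slot 1, F skipped, C skipped, G skipped.
Slots: [1:E] [2:H] [3:A] [4:D] [5:B]
Profit = 53 + 57 + 61 + 63 + 73 = 307

307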